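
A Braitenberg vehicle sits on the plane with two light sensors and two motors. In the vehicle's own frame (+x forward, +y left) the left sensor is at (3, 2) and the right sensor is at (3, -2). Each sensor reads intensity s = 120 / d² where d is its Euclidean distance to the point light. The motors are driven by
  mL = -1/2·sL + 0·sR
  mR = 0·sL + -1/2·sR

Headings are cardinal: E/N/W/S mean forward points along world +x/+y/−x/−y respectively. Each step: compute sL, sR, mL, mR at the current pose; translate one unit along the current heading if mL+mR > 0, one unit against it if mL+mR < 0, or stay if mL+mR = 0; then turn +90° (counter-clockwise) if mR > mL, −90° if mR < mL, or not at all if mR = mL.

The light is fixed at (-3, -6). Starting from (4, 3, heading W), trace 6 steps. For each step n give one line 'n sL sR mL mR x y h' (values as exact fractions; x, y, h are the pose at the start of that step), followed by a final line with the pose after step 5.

0 24/13 120/137 -12/13 -60/137 4 3 W
1 15/17 5/3 -15/34 -5/6 5 3 S
2 120/89 120/169 -60/89 -60/169 5 4 W
3 12/17 60/49 -6/17 -30/49 6 4 S
4 40/39 24/41 -20/39 -12/41 6 5 W
5 15/26 15/16 -15/52 -15/32 7 5 S
final 7 6 W

n=0: pose=(4,3,W); sL=24/13, sR=120/137; mL=-12/13, mR=-60/137; mL+mR=-2424/1781 → advance -1; mR−mL=864/1781 → turn +1·90°
n=1: pose=(5,3,S); sL=15/17, sR=5/3; mL=-15/34, mR=-5/6; mL+mR=-65/51 → advance -1; mR−mL=-20/51 → turn -1·90°
n=2: pose=(5,4,W); sL=120/89, sR=120/169; mL=-60/89, mR=-60/169; mL+mR=-15480/15041 → advance -1; mR−mL=4800/15041 → turn +1·90°
n=3: pose=(6,4,S); sL=12/17, sR=60/49; mL=-6/17, mR=-30/49; mL+mR=-804/833 → advance -1; mR−mL=-216/833 → turn -1·90°
n=4: pose=(6,5,W); sL=40/39, sR=24/41; mL=-20/39, mR=-12/41; mL+mR=-1288/1599 → advance -1; mR−mL=352/1599 → turn +1·90°
n=5: pose=(7,5,S); sL=15/26, sR=15/16; mL=-15/52, mR=-15/32; mL+mR=-315/416 → advance -1; mR−mL=-75/416 → turn -1·90°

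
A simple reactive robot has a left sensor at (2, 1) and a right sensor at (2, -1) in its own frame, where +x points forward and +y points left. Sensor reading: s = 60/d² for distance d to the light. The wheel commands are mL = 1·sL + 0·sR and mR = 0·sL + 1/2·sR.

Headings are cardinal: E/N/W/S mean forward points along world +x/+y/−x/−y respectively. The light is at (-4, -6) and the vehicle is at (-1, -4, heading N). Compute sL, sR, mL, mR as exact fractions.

left sensor world pos  = (-2, -2); dL² = 20
right sensor world pos = (0, -2); dR² = 32
sL = 60/20 = 3
sR = 60/32 = 15/8
mL = 1·sL + 0·sR = 3
mR = 0·sL + 1/2·sR = 15/16

3 15/8 3 15/16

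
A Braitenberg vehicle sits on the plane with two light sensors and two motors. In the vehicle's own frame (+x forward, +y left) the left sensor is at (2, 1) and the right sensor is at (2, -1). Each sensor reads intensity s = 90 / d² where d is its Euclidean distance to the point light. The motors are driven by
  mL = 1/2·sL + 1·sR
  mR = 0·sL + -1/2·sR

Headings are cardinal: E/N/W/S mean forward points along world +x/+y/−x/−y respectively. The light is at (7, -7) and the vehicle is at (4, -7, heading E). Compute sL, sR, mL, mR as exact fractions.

45 45 135/2 -45/2

left sensor world pos  = (6, -6); dL² = 2
right sensor world pos = (6, -8); dR² = 2
sL = 90/2 = 45
sR = 90/2 = 45
mL = 1/2·sL + 1·sR = 135/2
mR = 0·sL + -1/2·sR = -45/2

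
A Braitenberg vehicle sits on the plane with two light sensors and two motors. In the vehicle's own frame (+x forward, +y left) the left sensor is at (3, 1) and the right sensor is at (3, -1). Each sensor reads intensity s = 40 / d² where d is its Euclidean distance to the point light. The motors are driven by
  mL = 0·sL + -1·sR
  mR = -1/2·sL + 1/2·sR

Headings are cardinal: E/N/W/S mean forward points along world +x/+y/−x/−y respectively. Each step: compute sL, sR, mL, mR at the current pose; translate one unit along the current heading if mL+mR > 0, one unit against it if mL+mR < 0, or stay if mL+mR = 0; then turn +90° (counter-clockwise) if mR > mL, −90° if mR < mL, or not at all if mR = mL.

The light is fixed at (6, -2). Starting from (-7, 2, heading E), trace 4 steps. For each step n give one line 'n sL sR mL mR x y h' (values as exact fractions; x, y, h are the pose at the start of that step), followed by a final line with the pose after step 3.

0 8/25 40/109 -40/109 64/2725 -7 2 E
1 20/137 20/109 -20/109 280/14933 -8 2 N
2 40/293 8/61 -8/61 -48/17873 -8 1 W
3 5/18 10/49 -10/49 -65/1764 -7 1 S
final -7 2 E

n=0: pose=(-7,2,E); sL=8/25, sR=40/109; mL=-40/109, mR=64/2725; mL+mR=-936/2725 → advance -1; mR−mL=1064/2725 → turn +1·90°
n=1: pose=(-8,2,N); sL=20/137, sR=20/109; mL=-20/109, mR=280/14933; mL+mR=-2460/14933 → advance -1; mR−mL=3020/14933 → turn +1·90°
n=2: pose=(-8,1,W); sL=40/293, sR=8/61; mL=-8/61, mR=-48/17873; mL+mR=-2392/17873 → advance -1; mR−mL=2296/17873 → turn +1·90°
n=3: pose=(-7,1,S); sL=5/18, sR=10/49; mL=-10/49, mR=-65/1764; mL+mR=-425/1764 → advance -1; mR−mL=295/1764 → turn +1·90°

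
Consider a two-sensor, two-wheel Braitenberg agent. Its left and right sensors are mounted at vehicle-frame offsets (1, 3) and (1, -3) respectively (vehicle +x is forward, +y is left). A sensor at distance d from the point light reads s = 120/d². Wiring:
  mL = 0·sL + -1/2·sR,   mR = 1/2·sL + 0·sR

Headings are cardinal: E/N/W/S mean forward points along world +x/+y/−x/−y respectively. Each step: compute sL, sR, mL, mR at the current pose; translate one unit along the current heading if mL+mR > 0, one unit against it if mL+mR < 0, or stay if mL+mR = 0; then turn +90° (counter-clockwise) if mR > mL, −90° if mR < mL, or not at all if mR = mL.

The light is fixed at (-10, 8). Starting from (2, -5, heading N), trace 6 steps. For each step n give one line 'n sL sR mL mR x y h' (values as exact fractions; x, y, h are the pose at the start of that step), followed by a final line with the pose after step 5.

n=0: pose=(2,-5,N); sL=8/15, sR=40/123; mL=-20/123, mR=4/15; mL+mR=64/615 → advance +1; mR−mL=88/205 → turn +1·90°
n=1: pose=(2,-4,W); sL=60/173, sR=60/101; mL=-30/101, mR=30/173; mL+mR=-2160/17473 → advance -1; mR−mL=8220/17473 → turn +1·90°
n=2: pose=(3,-4,S); sL=24/85, sR=120/269; mL=-60/269, mR=12/85; mL+mR=-1872/22865 → advance -1; mR−mL=8328/22865 → turn +1·90°
n=3: pose=(3,-3,E); sL=6/13, sR=15/49; mL=-15/98, mR=3/13; mL+mR=99/1274 → advance +1; mR−mL=489/1274 → turn +1·90°
n=4: pose=(4,-3,N); sL=120/221, sR=120/389; mL=-60/389, mR=60/221; mL+mR=10080/85969 → advance +1; mR−mL=36600/85969 → turn +1·90°
n=5: pose=(4,-2,W); sL=60/169, sR=60/109; mL=-30/109, mR=30/169; mL+mR=-1800/18421 → advance -1; mR−mL=8340/18421 → turn +1·90°

0 8/15 40/123 -20/123 4/15 2 -5 N
1 60/173 60/101 -30/101 30/173 2 -4 W
2 24/85 120/269 -60/269 12/85 3 -4 S
3 6/13 15/49 -15/98 3/13 3 -3 E
4 120/221 120/389 -60/389 60/221 4 -3 N
5 60/169 60/109 -30/109 30/169 4 -2 W
final 5 -2 S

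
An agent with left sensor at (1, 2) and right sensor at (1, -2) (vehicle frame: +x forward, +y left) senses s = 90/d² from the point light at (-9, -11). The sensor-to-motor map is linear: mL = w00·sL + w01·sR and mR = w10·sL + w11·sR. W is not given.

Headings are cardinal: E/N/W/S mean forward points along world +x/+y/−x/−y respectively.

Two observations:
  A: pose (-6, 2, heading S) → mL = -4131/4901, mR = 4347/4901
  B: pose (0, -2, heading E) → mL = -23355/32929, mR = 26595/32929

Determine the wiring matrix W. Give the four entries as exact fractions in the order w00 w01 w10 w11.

obs A: pose=(-6,2,S) → sL=90/169, sR=18/29, mL=-4131/4901, mR=4347/4901
obs B: pose=(0,-2,E) → sL=90/221, sR=90/149, mL=-23355/32929, mR=26595/32929
sensor matrix S = [[90/169, 18/29], [90/221, 90/149]]; det S = 855360/12414233
solve [mL_A; mL_B] = S·[w00; w01] and [mR_A; mR_B] = S·[w10; w11]:
  w00 = -1, w01 = -1/2, w10 = 1/2, w11 = 1

-1 -1/2 1/2 1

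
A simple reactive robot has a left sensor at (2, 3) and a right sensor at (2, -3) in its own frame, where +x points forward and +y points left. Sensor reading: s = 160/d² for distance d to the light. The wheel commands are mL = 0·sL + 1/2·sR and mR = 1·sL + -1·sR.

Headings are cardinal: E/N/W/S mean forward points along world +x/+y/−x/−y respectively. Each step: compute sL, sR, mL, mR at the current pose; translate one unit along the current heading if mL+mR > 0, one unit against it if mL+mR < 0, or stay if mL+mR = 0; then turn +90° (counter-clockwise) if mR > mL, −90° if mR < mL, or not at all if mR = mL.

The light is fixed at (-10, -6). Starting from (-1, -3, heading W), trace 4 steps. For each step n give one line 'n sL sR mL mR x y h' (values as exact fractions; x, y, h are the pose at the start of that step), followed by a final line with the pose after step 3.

0 160/49 32/17 16/17 1152/833 -1 -3 W
1 80/61 80/13 40/13 -3840/793 -2 -3 S
2 160/37 32/17 16/17 1536/629 -2 -2 W
3 20/13 8 4 -84/13 -3 -2 S
final -3 -1 W

n=0: pose=(-1,-3,W); sL=160/49, sR=32/17; mL=16/17, mR=1152/833; mL+mR=1936/833 → advance +1; mR−mL=368/833 → turn +1·90°
n=1: pose=(-2,-3,S); sL=80/61, sR=80/13; mL=40/13, mR=-3840/793; mL+mR=-1400/793 → advance -1; mR−mL=-6280/793 → turn -1·90°
n=2: pose=(-2,-2,W); sL=160/37, sR=32/17; mL=16/17, mR=1536/629; mL+mR=2128/629 → advance +1; mR−mL=944/629 → turn +1·90°
n=3: pose=(-3,-2,S); sL=20/13, sR=8; mL=4, mR=-84/13; mL+mR=-32/13 → advance -1; mR−mL=-136/13 → turn -1·90°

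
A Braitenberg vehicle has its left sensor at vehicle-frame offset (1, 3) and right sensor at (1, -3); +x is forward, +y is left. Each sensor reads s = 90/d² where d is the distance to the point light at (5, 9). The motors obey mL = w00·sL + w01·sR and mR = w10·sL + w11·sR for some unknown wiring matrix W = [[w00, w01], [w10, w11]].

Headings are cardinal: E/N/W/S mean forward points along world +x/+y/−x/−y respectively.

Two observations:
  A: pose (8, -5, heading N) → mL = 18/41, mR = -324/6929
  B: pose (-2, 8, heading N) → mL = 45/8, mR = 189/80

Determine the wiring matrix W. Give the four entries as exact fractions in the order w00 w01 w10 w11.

0 1 -1/2 1/2

obs A: pose=(8,-5,N) → sL=90/169, sR=18/41, mL=18/41, mR=-324/6929
obs B: pose=(-2,8,N) → sL=9/10, sR=45/8, mL=45/8, mR=189/80
sensor matrix S = [[90/169, 18/41], [9/10, 45/8]]; det S = 360369/138580
solve [mL_A; mL_B] = S·[w00; w01] and [mR_A; mR_B] = S·[w10; w11]:
  w00 = 0, w01 = 1, w10 = -1/2, w11 = 1/2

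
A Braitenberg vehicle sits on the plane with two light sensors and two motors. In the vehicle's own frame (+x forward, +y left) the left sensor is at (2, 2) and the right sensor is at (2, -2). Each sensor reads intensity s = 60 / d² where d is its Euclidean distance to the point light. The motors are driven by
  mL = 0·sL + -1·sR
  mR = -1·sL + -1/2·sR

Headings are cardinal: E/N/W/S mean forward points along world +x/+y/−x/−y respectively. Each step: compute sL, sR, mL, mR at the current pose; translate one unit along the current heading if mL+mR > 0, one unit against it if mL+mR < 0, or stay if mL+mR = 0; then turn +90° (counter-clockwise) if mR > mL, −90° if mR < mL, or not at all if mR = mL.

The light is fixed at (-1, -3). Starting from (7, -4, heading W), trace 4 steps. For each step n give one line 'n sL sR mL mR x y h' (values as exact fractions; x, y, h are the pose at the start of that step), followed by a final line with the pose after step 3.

0 4/3 60/37 -60/37 -238/111 7 -4 W
1 6/5 30/61 -30/61 -441/305 8 -4 N
2 60/121 60/137 -60/137 -11850/16577 8 -5 E
3 15/29 15/13 -15/13 -825/754 7 -5 S
final 7 -4 E

n=0: pose=(7,-4,W); sL=4/3, sR=60/37; mL=-60/37, mR=-238/111; mL+mR=-418/111 → advance -1; mR−mL=-58/111 → turn -1·90°
n=1: pose=(8,-4,N); sL=6/5, sR=30/61; mL=-30/61, mR=-441/305; mL+mR=-591/305 → advance -1; mR−mL=-291/305 → turn -1·90°
n=2: pose=(8,-5,E); sL=60/121, sR=60/137; mL=-60/137, mR=-11850/16577; mL+mR=-19110/16577 → advance -1; mR−mL=-4590/16577 → turn -1·90°
n=3: pose=(7,-5,S); sL=15/29, sR=15/13; mL=-15/13, mR=-825/754; mL+mR=-1695/754 → advance -1; mR−mL=45/754 → turn +1·90°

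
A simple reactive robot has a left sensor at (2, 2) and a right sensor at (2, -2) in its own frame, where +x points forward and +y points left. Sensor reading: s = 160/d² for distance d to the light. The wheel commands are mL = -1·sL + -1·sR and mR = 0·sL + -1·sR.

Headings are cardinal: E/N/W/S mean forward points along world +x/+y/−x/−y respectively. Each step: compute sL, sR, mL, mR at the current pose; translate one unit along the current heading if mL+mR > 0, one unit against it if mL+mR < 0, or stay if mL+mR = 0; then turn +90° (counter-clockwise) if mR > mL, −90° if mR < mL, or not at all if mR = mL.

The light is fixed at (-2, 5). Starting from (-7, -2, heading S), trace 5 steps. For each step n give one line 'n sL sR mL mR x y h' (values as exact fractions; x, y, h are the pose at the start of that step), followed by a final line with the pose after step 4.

n=0: pose=(-7,-2,S); sL=16/9, sR=16/13; mL=-352/117, mR=-16/13; mL+mR=-496/117 → advance -1; mR−mL=16/9 → turn +1·90°
n=1: pose=(-7,-1,E); sL=32/5, sR=160/73; mL=-3136/365, mR=-160/73; mL+mR=-3936/365 → advance -1; mR−mL=32/5 → turn +1·90°
n=2: pose=(-8,-1,N); sL=2, sR=5; mL=-7, mR=-5; mL+mR=-12 → advance -1; mR−mL=2 → turn +1·90°
n=3: pose=(-8,-2,W); sL=32/29, sR=160/89; mL=-7488/2581, mR=-160/89; mL+mR=-12128/2581 → advance -1; mR−mL=32/29 → turn +1·90°
n=4: pose=(-7,-2,S); sL=16/9, sR=16/13; mL=-352/117, mR=-16/13; mL+mR=-496/117 → advance -1; mR−mL=16/9 → turn +1·90°

0 16/9 16/13 -352/117 -16/13 -7 -2 S
1 32/5 160/73 -3136/365 -160/73 -7 -1 E
2 2 5 -7 -5 -8 -1 N
3 32/29 160/89 -7488/2581 -160/89 -8 -2 W
4 16/9 16/13 -352/117 -16/13 -7 -2 S
final -7 -1 E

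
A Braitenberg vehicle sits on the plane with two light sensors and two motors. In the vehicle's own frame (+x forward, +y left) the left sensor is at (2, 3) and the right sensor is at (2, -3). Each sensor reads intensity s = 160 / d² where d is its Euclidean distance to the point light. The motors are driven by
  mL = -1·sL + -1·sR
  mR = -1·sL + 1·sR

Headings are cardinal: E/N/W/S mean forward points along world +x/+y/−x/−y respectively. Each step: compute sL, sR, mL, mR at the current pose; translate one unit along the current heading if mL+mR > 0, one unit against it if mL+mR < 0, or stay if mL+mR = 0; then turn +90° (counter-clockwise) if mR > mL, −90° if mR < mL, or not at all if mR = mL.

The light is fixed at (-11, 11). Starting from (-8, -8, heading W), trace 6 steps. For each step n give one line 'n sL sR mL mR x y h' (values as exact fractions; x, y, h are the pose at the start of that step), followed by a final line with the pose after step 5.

0 32/97 160/257 -23744/24929 7296/24929 -8 -8 W
1 16/49 80/221 -7456/10829 384/10829 -7 -8 S
2 160/261 160/477 -13120/13833 -1280/4611 -7 -7 E
3 5/8 40/73 -685/584 -45/584 -8 -7 N
4 32/97 160/257 -23744/24929 7296/24929 -8 -8 W
5 16/49 80/221 -7456/10829 384/10829 -7 -8 S
final -7 -7 E

n=0: pose=(-8,-8,W); sL=32/97, sR=160/257; mL=-23744/24929, mR=7296/24929; mL+mR=-64/97 → advance -1; mR−mL=320/257 → turn +1·90°
n=1: pose=(-7,-8,S); sL=16/49, sR=80/221; mL=-7456/10829, mR=384/10829; mL+mR=-32/49 → advance -1; mR−mL=160/221 → turn +1·90°
n=2: pose=(-7,-7,E); sL=160/261, sR=160/477; mL=-13120/13833, mR=-1280/4611; mL+mR=-320/261 → advance -1; mR−mL=320/477 → turn +1·90°
n=3: pose=(-8,-7,N); sL=5/8, sR=40/73; mL=-685/584, mR=-45/584; mL+mR=-5/4 → advance -1; mR−mL=80/73 → turn +1·90°
n=4: pose=(-8,-8,W); sL=32/97, sR=160/257; mL=-23744/24929, mR=7296/24929; mL+mR=-64/97 → advance -1; mR−mL=320/257 → turn +1·90°
n=5: pose=(-7,-8,S); sL=16/49, sR=80/221; mL=-7456/10829, mR=384/10829; mL+mR=-32/49 → advance -1; mR−mL=160/221 → turn +1·90°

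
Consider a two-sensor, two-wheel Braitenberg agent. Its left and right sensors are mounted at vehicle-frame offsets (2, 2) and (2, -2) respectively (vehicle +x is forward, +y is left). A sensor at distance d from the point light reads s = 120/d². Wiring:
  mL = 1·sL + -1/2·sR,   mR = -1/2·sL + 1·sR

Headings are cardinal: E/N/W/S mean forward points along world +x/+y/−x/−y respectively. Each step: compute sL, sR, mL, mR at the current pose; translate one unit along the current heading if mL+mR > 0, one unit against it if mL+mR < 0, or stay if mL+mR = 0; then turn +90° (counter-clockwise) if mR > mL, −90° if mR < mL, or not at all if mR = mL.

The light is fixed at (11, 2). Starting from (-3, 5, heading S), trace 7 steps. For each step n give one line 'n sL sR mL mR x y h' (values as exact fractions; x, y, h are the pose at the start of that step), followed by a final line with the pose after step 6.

0 24/29 120/257 4428/7453 396/7453 -3 5 S
1 15/32 15/34 135/544 225/1088 -3 4 W
2 24/61 24/37 156/2257 1020/2257 -4 4 N
3 12/29 60/157 1014/4553 798/4553 -4 5 W
4 120/349 120/221 5580/77129 28620/77129 -5 5 N
5 15/41 1/3 49/246 37/246 -5 6 W
6 120/397 40/87 2500/34539 10660/34539 -6 6 N
final -6 7 W

n=0: pose=(-3,5,S); sL=24/29, sR=120/257; mL=4428/7453, mR=396/7453; mL+mR=4824/7453 → advance +1; mR−mL=-4032/7453 → turn -1·90°
n=1: pose=(-3,4,W); sL=15/32, sR=15/34; mL=135/544, mR=225/1088; mL+mR=495/1088 → advance +1; mR−mL=-45/1088 → turn -1·90°
n=2: pose=(-4,4,N); sL=24/61, sR=24/37; mL=156/2257, mR=1020/2257; mL+mR=1176/2257 → advance +1; mR−mL=864/2257 → turn +1·90°
n=3: pose=(-4,5,W); sL=12/29, sR=60/157; mL=1014/4553, mR=798/4553; mL+mR=1812/4553 → advance +1; mR−mL=-216/4553 → turn -1·90°
n=4: pose=(-5,5,N); sL=120/349, sR=120/221; mL=5580/77129, mR=28620/77129; mL+mR=34200/77129 → advance +1; mR−mL=23040/77129 → turn +1·90°
n=5: pose=(-5,6,W); sL=15/41, sR=1/3; mL=49/246, mR=37/246; mL+mR=43/123 → advance +1; mR−mL=-2/41 → turn -1·90°
n=6: pose=(-6,6,N); sL=120/397, sR=40/87; mL=2500/34539, mR=10660/34539; mL+mR=13160/34539 → advance +1; mR−mL=2720/11513 → turn +1·90°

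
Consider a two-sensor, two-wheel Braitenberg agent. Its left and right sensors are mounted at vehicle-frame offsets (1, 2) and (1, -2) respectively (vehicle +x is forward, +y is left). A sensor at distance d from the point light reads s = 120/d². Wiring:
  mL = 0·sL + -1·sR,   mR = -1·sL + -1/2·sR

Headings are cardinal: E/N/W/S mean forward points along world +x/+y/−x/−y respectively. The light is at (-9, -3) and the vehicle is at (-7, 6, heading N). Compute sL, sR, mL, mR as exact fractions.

left sensor world pos  = (-9, 7); dL² = 100
right sensor world pos = (-5, 7); dR² = 116
sL = 120/100 = 6/5
sR = 120/116 = 30/29
mL = 0·sL + -1·sR = -30/29
mR = -1·sL + -1/2·sR = -249/145

6/5 30/29 -30/29 -249/145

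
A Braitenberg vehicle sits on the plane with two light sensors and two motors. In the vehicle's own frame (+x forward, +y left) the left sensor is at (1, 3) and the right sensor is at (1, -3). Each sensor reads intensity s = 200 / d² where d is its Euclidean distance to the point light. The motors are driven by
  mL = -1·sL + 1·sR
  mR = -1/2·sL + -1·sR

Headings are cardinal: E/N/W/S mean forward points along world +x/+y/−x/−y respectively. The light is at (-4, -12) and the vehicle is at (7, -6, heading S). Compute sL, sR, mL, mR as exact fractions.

left sensor world pos  = (10, -7); dL² = 221
right sensor world pos = (4, -7); dR² = 89
sL = 200/221 = 200/221
sR = 200/89 = 200/89
mL = -1·sL + 1·sR = 26400/19669
mR = -1/2·sL + -1·sR = -53100/19669

200/221 200/89 26400/19669 -53100/19669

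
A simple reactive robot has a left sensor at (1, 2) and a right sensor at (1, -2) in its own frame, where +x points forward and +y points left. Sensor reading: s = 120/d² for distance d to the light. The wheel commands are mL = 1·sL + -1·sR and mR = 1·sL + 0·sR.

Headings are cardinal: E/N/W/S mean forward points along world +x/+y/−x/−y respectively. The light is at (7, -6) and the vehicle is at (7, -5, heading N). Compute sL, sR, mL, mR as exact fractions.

15 15 0 15

left sensor world pos  = (5, -4); dL² = 8
right sensor world pos = (9, -4); dR² = 8
sL = 120/8 = 15
sR = 120/8 = 15
mL = 1·sL + -1·sR = 0
mR = 1·sL + 0·sR = 15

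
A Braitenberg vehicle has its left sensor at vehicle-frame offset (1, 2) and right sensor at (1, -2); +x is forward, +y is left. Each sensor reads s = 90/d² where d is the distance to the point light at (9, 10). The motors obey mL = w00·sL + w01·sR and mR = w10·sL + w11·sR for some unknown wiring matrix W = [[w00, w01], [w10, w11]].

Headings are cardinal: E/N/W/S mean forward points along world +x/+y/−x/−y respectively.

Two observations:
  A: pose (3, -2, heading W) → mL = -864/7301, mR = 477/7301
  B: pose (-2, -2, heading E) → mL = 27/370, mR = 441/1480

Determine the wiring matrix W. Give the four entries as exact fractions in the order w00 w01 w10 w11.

obs A: pose=(3,-2,W) → sL=18/49, sR=90/149, mL=-864/7301, mR=477/7301
obs B: pose=(-2,-2,E) → sL=9/20, sR=45/148, mL=27/370, mR=441/1480
sensor matrix S = [[18/49, 90/149], [9/20, 45/148]]; det S = -43254/270137
solve [mL_A; mL_B] = S·[w00; w01] and [mR_A; mR_B] = S·[w10; w11]:
  w00 = 1/2, w01 = -1/2, w10 = 1, w11 = -1/2

1/2 -1/2 1 -1/2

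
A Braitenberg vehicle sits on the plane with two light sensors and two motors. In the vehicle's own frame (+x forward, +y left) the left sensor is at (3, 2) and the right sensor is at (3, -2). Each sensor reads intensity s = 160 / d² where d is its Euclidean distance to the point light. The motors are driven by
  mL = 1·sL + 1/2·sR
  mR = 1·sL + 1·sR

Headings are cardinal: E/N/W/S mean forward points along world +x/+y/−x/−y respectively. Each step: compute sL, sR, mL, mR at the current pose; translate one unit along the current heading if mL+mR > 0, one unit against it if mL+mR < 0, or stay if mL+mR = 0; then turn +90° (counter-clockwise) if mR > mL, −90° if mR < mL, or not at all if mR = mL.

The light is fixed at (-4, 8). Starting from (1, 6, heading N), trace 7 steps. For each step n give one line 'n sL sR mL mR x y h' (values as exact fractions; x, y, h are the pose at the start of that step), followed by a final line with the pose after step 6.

n=0: pose=(1,6,N); sL=16, sR=16/5; mL=88/5, mR=96/5; mL+mR=184/5 → advance +1; mR−mL=8/5 → turn +1·90°
n=1: pose=(1,7,W); sL=160/13, sR=32; mL=368/13, mR=576/13; mL+mR=944/13 → advance +1; mR−mL=16 → turn +1·90°
n=2: pose=(0,7,S); sL=40/13, sR=8; mL=92/13, mR=144/13; mL+mR=236/13 → advance +1; mR−mL=4 → turn +1·90°
n=3: pose=(0,6,E); sL=160/49, sR=32/13; mL=2864/637, mR=3648/637; mL+mR=6512/637 → advance +1; mR−mL=16/13 → turn +1·90°
n=4: pose=(1,6,N); sL=16, sR=16/5; mL=88/5, mR=96/5; mL+mR=184/5 → advance +1; mR−mL=8/5 → turn +1·90°
n=5: pose=(1,7,W); sL=160/13, sR=32; mL=368/13, mR=576/13; mL+mR=944/13 → advance +1; mR−mL=16 → turn +1·90°
n=6: pose=(0,7,S); sL=40/13, sR=8; mL=92/13, mR=144/13; mL+mR=236/13 → advance +1; mR−mL=4 → turn +1·90°

0 16 16/5 88/5 96/5 1 6 N
1 160/13 32 368/13 576/13 1 7 W
2 40/13 8 92/13 144/13 0 7 S
3 160/49 32/13 2864/637 3648/637 0 6 E
4 16 16/5 88/5 96/5 1 6 N
5 160/13 32 368/13 576/13 1 7 W
6 40/13 8 92/13 144/13 0 7 S
final 0 6 E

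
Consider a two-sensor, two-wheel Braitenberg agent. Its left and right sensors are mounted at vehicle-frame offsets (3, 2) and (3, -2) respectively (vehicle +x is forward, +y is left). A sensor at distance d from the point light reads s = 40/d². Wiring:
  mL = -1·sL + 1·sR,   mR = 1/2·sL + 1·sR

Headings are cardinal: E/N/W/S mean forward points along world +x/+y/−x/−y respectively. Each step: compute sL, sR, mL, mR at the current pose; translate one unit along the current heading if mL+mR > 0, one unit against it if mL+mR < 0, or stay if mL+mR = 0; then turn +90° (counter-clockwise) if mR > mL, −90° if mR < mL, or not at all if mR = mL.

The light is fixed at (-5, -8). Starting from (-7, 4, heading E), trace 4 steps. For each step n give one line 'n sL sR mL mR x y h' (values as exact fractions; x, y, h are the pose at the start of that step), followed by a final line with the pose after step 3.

0 40/197 40/101 3840/19897 9900/19897 -7 4 E
1 20/117 20/113 80/13221 3470/13221 -6 4 N
2 40/137 40/241 -4160/33017 10300/33017 -6 5 W
3 2/5 10/29 -8/145 79/145 -7 5 S
final -7 4 E

n=0: pose=(-7,4,E); sL=40/197, sR=40/101; mL=3840/19897, mR=9900/19897; mL+mR=13740/19897 → advance +1; mR−mL=60/197 → turn +1·90°
n=1: pose=(-6,4,N); sL=20/117, sR=20/113; mL=80/13221, mR=3470/13221; mL+mR=3550/13221 → advance +1; mR−mL=10/39 → turn +1·90°
n=2: pose=(-6,5,W); sL=40/137, sR=40/241; mL=-4160/33017, mR=10300/33017; mL+mR=6140/33017 → advance +1; mR−mL=60/137 → turn +1·90°
n=3: pose=(-7,5,S); sL=2/5, sR=10/29; mL=-8/145, mR=79/145; mL+mR=71/145 → advance +1; mR−mL=3/5 → turn +1·90°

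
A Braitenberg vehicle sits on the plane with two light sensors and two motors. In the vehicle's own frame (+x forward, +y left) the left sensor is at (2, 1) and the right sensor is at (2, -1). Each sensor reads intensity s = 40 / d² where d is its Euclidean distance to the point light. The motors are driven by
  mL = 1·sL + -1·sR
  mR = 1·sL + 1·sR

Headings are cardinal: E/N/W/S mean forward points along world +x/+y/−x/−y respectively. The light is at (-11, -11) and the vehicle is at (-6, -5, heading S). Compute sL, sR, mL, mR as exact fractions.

10/13 5/4 -25/52 105/52

left sensor world pos  = (-5, -7); dL² = 52
right sensor world pos = (-7, -7); dR² = 32
sL = 40/52 = 10/13
sR = 40/32 = 5/4
mL = 1·sL + -1·sR = -25/52
mR = 1·sL + 1·sR = 105/52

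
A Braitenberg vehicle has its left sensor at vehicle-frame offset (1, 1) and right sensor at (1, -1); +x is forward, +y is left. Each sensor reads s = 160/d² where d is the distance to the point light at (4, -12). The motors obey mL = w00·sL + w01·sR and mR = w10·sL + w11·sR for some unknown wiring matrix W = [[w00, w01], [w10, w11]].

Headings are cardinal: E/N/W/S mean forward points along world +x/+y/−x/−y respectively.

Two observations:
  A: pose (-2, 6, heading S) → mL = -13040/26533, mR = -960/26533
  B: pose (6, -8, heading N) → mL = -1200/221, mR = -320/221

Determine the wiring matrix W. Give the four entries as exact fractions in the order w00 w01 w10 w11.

-1/2 -1/2 -1 1

obs A: pose=(-2,6,S) → sL=80/157, sR=80/169, mL=-13040/26533, mR=-960/26533
obs B: pose=(6,-8,N) → sL=80/13, sR=80/17, mL=-1200/221, mR=-320/221
sensor matrix S = [[80/157, 80/169], [80/13, 80/17]]; det S = -3020800/5863793
solve [mL_A; mL_B] = S·[w00; w01] and [mR_A; mR_B] = S·[w10; w11]:
  w00 = -1/2, w01 = -1/2, w10 = -1, w11 = 1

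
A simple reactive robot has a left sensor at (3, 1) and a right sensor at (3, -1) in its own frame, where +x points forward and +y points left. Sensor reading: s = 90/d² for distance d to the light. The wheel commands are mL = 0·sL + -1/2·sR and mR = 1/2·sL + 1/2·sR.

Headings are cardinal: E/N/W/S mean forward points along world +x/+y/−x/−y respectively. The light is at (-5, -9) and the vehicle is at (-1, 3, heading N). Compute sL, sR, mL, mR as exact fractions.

left sensor world pos  = (-2, 6); dL² = 234
right sensor world pos = (0, 6); dR² = 250
sL = 90/234 = 5/13
sR = 90/250 = 9/25
mL = 0·sL + -1/2·sR = -9/50
mR = 1/2·sL + 1/2·sR = 121/325

5/13 9/25 -9/50 121/325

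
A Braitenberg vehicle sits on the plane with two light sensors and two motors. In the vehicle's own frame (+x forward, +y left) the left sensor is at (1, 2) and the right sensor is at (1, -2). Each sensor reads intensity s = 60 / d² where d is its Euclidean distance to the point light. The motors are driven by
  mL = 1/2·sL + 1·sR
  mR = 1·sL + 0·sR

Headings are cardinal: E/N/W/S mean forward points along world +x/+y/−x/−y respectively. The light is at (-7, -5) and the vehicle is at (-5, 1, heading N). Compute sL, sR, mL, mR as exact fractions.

60/49 12/13 978/637 60/49

left sensor world pos  = (-7, 2); dL² = 49
right sensor world pos = (-3, 2); dR² = 65
sL = 60/49 = 60/49
sR = 60/65 = 12/13
mL = 1/2·sL + 1·sR = 978/637
mR = 1·sL + 0·sR = 60/49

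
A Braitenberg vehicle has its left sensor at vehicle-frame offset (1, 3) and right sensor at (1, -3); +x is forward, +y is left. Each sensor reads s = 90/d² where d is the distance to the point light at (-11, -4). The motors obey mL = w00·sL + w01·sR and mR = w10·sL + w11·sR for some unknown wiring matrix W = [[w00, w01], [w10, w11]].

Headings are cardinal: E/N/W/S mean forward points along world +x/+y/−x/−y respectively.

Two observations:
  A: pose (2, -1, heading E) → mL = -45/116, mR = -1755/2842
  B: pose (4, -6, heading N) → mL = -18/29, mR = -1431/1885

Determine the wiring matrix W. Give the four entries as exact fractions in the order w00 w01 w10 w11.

obs A: pose=(2,-1,E) → sL=45/116, sR=45/98, mL=-45/116, mR=-1755/2842
obs B: pose=(4,-6,N) → sL=18/29, sR=18/65, mL=-18/29, mR=-1431/1885
sensor matrix S = [[45/116, 45/98], [18/29, 18/65]]; det S = -6561/36946
solve [mL_A; mL_B] = S·[w00; w01] and [mR_A; mR_B] = S·[w10; w11]:
  w00 = -1, w01 = 0, w10 = -1, w11 = -1/2

-1 0 -1 -1/2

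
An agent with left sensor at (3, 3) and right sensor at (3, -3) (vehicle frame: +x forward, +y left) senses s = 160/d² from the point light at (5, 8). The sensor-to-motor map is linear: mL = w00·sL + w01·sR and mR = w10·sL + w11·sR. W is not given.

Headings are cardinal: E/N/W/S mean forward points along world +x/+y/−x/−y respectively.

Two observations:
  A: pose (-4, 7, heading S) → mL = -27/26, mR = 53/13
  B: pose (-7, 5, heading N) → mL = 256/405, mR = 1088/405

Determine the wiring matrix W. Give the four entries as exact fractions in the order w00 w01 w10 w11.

obs A: pose=(-4,7,S) → sL=40/13, sR=1, mL=-27/26, mR=53/13
obs B: pose=(-7,5,N) → sL=32/45, sR=160/81, mL=256/405, mR=1088/405
sensor matrix S = [[40/13, 1], [32/45, 160/81]]; det S = 28256/5265
solve [mL_A; mL_B] = S·[w00; w01] and [mR_A; mR_B] = S·[w10; w11]:
  w00 = -1/2, w01 = 1/2, w10 = 1, w11 = 1

-1/2 1/2 1 1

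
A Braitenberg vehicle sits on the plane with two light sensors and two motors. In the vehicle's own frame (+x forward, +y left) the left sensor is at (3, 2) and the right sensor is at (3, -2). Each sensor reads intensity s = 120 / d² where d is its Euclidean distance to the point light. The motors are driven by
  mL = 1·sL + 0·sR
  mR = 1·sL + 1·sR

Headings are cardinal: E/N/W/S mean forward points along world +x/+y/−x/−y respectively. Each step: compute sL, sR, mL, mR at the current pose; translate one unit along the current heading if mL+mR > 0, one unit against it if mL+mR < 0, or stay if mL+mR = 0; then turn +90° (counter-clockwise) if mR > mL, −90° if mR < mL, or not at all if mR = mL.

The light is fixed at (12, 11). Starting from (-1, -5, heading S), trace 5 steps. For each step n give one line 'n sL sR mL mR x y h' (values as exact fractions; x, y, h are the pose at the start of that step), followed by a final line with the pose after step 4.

n=0: pose=(-1,-5,S); sL=60/241, sR=60/293; mL=60/241, mR=32040/70613; mL+mR=49620/70613 → advance +1; mR−mL=60/293 → turn +1·90°
n=1: pose=(-1,-6,E); sL=24/65, sR=120/461; mL=24/65, mR=18864/29965; mL+mR=29928/29965 → advance +1; mR−mL=120/461 → turn +1·90°
n=2: pose=(0,-6,N); sL=15/49, sR=15/37; mL=15/49, mR=1290/1813; mL+mR=1845/1813 → advance +1; mR−mL=15/37 → turn +1·90°
n=3: pose=(0,-5,W); sL=40/183, sR=120/421; mL=40/183, mR=38800/77043; mL+mR=55640/77043 → advance +1; mR−mL=120/421 → turn +1·90°
n=4: pose=(-1,-5,S); sL=60/241, sR=60/293; mL=60/241, mR=32040/70613; mL+mR=49620/70613 → advance +1; mR−mL=60/293 → turn +1·90°

0 60/241 60/293 60/241 32040/70613 -1 -5 S
1 24/65 120/461 24/65 18864/29965 -1 -6 E
2 15/49 15/37 15/49 1290/1813 0 -6 N
3 40/183 120/421 40/183 38800/77043 0 -5 W
4 60/241 60/293 60/241 32040/70613 -1 -5 S
final -1 -6 E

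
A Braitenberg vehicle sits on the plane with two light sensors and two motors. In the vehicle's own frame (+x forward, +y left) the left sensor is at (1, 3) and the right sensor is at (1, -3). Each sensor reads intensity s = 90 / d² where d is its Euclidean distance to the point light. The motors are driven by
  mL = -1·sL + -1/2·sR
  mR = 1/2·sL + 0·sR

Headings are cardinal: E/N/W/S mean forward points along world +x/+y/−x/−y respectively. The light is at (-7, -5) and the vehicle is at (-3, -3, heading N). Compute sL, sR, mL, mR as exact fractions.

left sensor world pos  = (-6, -2); dL² = 10
right sensor world pos = (0, -2); dR² = 58
sL = 90/10 = 9
sR = 90/58 = 45/29
mL = -1·sL + -1/2·sR = -567/58
mR = 1/2·sL + 0·sR = 9/2

9 45/29 -567/58 9/2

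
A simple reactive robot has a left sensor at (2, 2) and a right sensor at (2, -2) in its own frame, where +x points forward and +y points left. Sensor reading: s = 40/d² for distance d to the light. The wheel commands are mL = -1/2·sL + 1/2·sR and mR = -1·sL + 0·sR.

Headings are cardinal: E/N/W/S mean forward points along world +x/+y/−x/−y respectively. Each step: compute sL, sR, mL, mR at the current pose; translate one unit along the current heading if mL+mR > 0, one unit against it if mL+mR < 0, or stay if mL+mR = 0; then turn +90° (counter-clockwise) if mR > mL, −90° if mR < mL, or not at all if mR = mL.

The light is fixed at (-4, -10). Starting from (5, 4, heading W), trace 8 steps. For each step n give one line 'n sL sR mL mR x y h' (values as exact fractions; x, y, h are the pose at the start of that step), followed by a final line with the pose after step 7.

0 40/193 8/61 -448/11773 -40/193 5 4 W
1 1/8 1/10 -1/80 -1/8 6 4 N
2 40/369 8/53 416/19557 -40/369 6 3 E
3 20/121 4/17 72/2057 -20/121 5 3 S
4 40/193 8/61 -448/11773 -40/193 5 4 W
5 1/8 1/10 -1/80 -1/8 6 4 N
6 40/369 8/53 416/19557 -40/369 6 3 E
7 20/121 4/17 72/2057 -20/121 5 3 S
final 5 4 W

n=0: pose=(5,4,W); sL=40/193, sR=8/61; mL=-448/11773, mR=-40/193; mL+mR=-2888/11773 → advance -1; mR−mL=-1992/11773 → turn -1·90°
n=1: pose=(6,4,N); sL=1/8, sR=1/10; mL=-1/80, mR=-1/8; mL+mR=-11/80 → advance -1; mR−mL=-9/80 → turn -1·90°
n=2: pose=(6,3,E); sL=40/369, sR=8/53; mL=416/19557, mR=-40/369; mL+mR=-568/6519 → advance -1; mR−mL=-2536/19557 → turn -1·90°
n=3: pose=(5,3,S); sL=20/121, sR=4/17; mL=72/2057, mR=-20/121; mL+mR=-268/2057 → advance -1; mR−mL=-412/2057 → turn -1·90°
n=4: pose=(5,4,W); sL=40/193, sR=8/61; mL=-448/11773, mR=-40/193; mL+mR=-2888/11773 → advance -1; mR−mL=-1992/11773 → turn -1·90°
n=5: pose=(6,4,N); sL=1/8, sR=1/10; mL=-1/80, mR=-1/8; mL+mR=-11/80 → advance -1; mR−mL=-9/80 → turn -1·90°
n=6: pose=(6,3,E); sL=40/369, sR=8/53; mL=416/19557, mR=-40/369; mL+mR=-568/6519 → advance -1; mR−mL=-2536/19557 → turn -1·90°
n=7: pose=(5,3,S); sL=20/121, sR=4/17; mL=72/2057, mR=-20/121; mL+mR=-268/2057 → advance -1; mR−mL=-412/2057 → turn -1·90°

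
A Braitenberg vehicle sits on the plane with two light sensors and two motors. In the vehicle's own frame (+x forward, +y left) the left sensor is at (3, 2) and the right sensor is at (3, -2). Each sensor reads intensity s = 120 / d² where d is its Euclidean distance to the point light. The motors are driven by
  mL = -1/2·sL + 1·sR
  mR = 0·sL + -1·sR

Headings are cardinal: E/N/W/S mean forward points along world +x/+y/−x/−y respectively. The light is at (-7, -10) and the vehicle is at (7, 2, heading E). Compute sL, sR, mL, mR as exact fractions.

left sensor world pos  = (10, 4); dL² = 485
right sensor world pos = (10, 0); dR² = 389
sL = 120/485 = 24/97
sR = 120/389 = 120/389
mL = -1/2·sL + 1·sR = 6972/37733
mR = 0·sL + -1·sR = -120/389

24/97 120/389 6972/37733 -120/389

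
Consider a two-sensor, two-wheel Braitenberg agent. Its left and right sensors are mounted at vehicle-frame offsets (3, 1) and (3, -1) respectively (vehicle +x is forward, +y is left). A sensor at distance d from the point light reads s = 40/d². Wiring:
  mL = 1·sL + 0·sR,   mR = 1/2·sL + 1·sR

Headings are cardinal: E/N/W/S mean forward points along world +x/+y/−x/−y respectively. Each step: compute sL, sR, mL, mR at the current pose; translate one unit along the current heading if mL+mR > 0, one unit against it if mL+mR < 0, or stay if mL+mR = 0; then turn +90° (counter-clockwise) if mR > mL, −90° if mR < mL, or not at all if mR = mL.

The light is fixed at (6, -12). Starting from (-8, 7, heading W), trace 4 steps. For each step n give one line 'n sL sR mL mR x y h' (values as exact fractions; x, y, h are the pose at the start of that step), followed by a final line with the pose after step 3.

n=0: pose=(-8,7,W); sL=40/613, sR=40/689; mL=40/613, mR=38300/422357; mL+mR=65860/422357 → advance +1; mR−mL=10740/422357 → turn +1·90°
n=1: pose=(-9,7,S); sL=10/113, sR=5/64; mL=10/113, mR=885/7232; mL+mR=1525/7232 → advance +1; mR−mL=245/7232 → turn +1·90°
n=2: pose=(-9,6,E); sL=8/101, sR=40/433; mL=8/101, mR=5772/43733; mL+mR=9236/43733 → advance +1; mR−mL=2308/43733 → turn +1·90°
n=3: pose=(-8,6,N); sL=20/333, sR=4/61; mL=20/333, mR=1942/20313; mL+mR=1054/6771 → advance +1; mR−mL=722/20313 → turn +1·90°

0 40/613 40/689 40/613 38300/422357 -8 7 W
1 10/113 5/64 10/113 885/7232 -9 7 S
2 8/101 40/433 8/101 5772/43733 -9 6 E
3 20/333 4/61 20/333 1942/20313 -8 6 N
final -8 7 W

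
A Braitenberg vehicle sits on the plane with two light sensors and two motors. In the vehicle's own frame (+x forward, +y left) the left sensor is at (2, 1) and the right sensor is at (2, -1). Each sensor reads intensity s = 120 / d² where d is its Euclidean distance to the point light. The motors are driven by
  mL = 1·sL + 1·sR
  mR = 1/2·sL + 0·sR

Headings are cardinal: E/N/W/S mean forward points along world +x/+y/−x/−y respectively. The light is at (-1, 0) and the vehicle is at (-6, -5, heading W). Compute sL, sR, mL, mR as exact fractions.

left sensor world pos  = (-8, -6); dL² = 85
right sensor world pos = (-8, -4); dR² = 65
sL = 120/85 = 24/17
sR = 120/65 = 24/13
mL = 1·sL + 1·sR = 720/221
mR = 1/2·sL + 0·sR = 12/17

24/17 24/13 720/221 12/17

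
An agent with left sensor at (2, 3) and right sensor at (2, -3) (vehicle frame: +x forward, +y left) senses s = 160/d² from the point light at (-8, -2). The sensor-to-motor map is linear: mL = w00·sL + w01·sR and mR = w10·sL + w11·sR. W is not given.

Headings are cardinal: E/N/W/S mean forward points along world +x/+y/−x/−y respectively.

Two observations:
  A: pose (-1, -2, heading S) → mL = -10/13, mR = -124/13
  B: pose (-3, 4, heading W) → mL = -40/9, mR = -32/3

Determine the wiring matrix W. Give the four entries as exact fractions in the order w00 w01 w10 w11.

obs A: pose=(-1,-2,S) → sL=20/13, sR=8, mL=-10/13, mR=-124/13
obs B: pose=(-3,4,W) → sL=80/9, sR=16/9, mL=-40/9, mR=-32/3
sensor matrix S = [[20/13, 8], [80/9, 16/9]]; det S = -8000/117
solve [mL_A; mL_B] = S·[w00; w01] and [mR_A; mR_B] = S·[w10; w11]:
  w00 = -1/2, w01 = 0, w10 = -1, w11 = -1

-1/2 0 -1 -1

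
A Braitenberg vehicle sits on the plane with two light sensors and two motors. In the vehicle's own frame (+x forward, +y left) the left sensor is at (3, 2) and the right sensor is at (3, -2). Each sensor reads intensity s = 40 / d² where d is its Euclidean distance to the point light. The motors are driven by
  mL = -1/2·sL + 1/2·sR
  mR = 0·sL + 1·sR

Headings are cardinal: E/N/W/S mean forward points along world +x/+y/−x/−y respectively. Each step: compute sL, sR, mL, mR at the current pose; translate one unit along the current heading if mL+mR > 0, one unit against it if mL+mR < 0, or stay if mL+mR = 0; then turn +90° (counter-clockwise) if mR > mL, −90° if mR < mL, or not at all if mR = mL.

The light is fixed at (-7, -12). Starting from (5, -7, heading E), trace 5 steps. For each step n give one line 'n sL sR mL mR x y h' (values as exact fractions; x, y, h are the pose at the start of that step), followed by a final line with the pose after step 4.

n=0: pose=(5,-7,E); sL=20/137, sR=20/117; mL=200/16029, mR=20/117; mL+mR=980/5343 → advance +1; mR−mL=2540/16029 → turn +1·90°
n=1: pose=(6,-7,N); sL=8/37, sR=40/289; mL=-416/10693, mR=40/289; mL+mR=1064/10693 → advance +1; mR−mL=1896/10693 → turn +1·90°
n=2: pose=(6,-6,W); sL=10/29, sR=10/41; mL=-60/1189, mR=10/41; mL+mR=230/1189 → advance +1; mR−mL=350/1189 → turn +1·90°
n=3: pose=(5,-6,S); sL=8/41, sR=40/109; mL=384/4469, mR=40/109; mL+mR=2024/4469 → advance +1; mR−mL=1256/4469 → turn +1·90°
n=4: pose=(5,-7,E); sL=20/137, sR=20/117; mL=200/16029, mR=20/117; mL+mR=980/5343 → advance +1; mR−mL=2540/16029 → turn +1·90°

0 20/137 20/117 200/16029 20/117 5 -7 E
1 8/37 40/289 -416/10693 40/289 6 -7 N
2 10/29 10/41 -60/1189 10/41 6 -6 W
3 8/41 40/109 384/4469 40/109 5 -6 S
4 20/137 20/117 200/16029 20/117 5 -7 E
final 6 -7 N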